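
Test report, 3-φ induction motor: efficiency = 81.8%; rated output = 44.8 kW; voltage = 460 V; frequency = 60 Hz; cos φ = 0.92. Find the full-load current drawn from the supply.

74.7 A

P_out = 44.8 kW = 44800 W
P_in = P_out / η = 44800 / 0.818 = 54768 W
I_L = P_in / (√3·V_L·cosφ) = 54768 / (1.732 × 460 × 0.92) = 74.7 A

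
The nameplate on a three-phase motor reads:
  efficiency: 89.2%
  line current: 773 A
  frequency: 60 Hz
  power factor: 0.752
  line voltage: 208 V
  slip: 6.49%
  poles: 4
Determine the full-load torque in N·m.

P_in = √3·V·I·cosφ = 1.732 × 208 × 773 × 0.752 = 209415 W
P_out = η·P_in = 0.892 × 209415 = 186798 W
n_s = 120×60/4 = 1800 rpm; n = 1800×(1−0.0649) = 1683 rpm
ω = 2π×1683/60 = 176.2 rad/s
τ = P_out/ω = 186798/176.2 = 1060 N·m

1060 N·m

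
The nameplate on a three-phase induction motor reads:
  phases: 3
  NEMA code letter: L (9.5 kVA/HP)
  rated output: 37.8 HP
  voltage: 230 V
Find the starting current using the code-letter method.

901 A

S_LR = 9.5 × 37.8 = 359.1 kVA
I_LR = S_LR/(√3·V_L) = 359100/(1.732×230) = 901 A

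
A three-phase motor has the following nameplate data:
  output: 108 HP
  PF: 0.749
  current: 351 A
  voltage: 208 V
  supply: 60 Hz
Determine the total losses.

14100 W

P_in = √3·V·I·cosφ = 1.732×208×351×0.749 = 94711 W
P_out = 108×746 = 80568 W
Losses = P_in − P_out = 94711 − 80568 = 14143 W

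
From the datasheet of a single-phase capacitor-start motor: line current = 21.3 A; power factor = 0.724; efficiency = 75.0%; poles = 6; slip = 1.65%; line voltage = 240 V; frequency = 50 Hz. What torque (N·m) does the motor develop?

27 N·m

P_in = V·I·cosφ = 240 × 21.3 × 0.724 = 3701 W
P_out = η·P_in = 0.75 × 3701 = 2776 W
n_s = 120×50/6 = 1000 rpm; n = 1000×(1−0.0165) = 984 rpm
ω = 2π×984/60 = 103 rad/s
τ = P_out/ω = 2776/103 = 27 N·m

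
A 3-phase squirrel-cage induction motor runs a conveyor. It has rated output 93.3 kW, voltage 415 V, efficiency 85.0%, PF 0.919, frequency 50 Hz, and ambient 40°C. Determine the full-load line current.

P_out = 93.3 kW = 93300 W
P_in = P_out / η = 93300 / 0.850 = 109765 W
I_L = P_in / (√3·V_L·cosφ) = 109765 / (1.732 × 415 × 0.919) = 166 A

166 A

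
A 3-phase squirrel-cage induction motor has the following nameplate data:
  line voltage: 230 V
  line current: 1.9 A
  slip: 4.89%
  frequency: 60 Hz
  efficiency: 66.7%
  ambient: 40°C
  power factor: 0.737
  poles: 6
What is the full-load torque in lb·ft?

2.3 lb·ft

P_in = √3·V·I·cosφ = 1.732 × 230 × 1.9 × 0.737 = 558 W
P_out = η·P_in = 0.667 × 558 = 372 W
n_s = 120×60/6 = 1200 rpm; n = 1200×(1−0.0489) = 1141 rpm
ω = 2π×1141/60 = 119.5 rad/s
τ = P_out/ω = 372/119.5 = 3.113 N·m
In lb·ft: 3.113/1.356 = 2.3 lb·ft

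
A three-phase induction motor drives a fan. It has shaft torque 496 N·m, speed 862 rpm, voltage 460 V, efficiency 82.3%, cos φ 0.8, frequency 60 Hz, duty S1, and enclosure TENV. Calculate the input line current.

85.4 A

ω = 2π×862/60 = 90.27 rad/s; P_out = τω = 496 × 90.27 = 44774 W
P_in = P_out / η = 44774 / 0.823 = 54403 W
I_L = P_in / (√3·V_L·cosφ) = 54403 / (1.732 × 460 × 0.8) = 85.4 A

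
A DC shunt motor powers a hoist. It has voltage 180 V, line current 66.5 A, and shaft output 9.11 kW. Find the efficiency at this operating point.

P_out = 9.11 kW = 9110 W
P_in = V·I = 180 × 66.5 = 11970 W
η = P_out / P_in = 9110 / 11970 = 0.761 = 76.1%

76.1 %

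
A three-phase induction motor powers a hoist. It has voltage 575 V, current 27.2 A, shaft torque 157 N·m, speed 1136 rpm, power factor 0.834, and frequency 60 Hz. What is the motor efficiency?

82.7 %

ω = 2π × 1136/60 = 119 rad/s; P_out = τω = 157 × 119 = 18683 W
P_in = √3·V_L·I_L·cosφ = 1.732 × 575 × 27.2 × 0.834 = 22592 W
η = P_out / P_in = 18683 / 22592 = 0.827 = 82.7%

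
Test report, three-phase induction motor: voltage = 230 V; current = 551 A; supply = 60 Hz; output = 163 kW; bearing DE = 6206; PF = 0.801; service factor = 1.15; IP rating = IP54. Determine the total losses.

P_in = √3·V·I·cosφ = 1.732×230×551×0.801 = 175817 W
P_out = 163000 W
Losses = P_in − P_out = 175817 − 163000 = 12817 W

12800 W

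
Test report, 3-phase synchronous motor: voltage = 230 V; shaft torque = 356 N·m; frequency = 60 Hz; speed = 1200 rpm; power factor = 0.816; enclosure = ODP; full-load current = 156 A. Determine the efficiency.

ω = 2π × 1200/60 = 125.7 rad/s; P_out = τω = 356 × 125.7 = 44749 W
P_in = √3·V_L·I_L·cosφ = 1.732 × 230 × 156 × 0.816 = 50710 W
η = P_out / P_in = 44749 / 50710 = 0.882 = 88.2%

88.2 %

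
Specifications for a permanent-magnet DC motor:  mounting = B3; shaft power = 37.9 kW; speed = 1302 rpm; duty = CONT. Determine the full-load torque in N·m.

278 N·m

ω = 2π × 1302/60 = 136.3 rad/s
τ = P/ω = 37900/136.3 = 278 N·m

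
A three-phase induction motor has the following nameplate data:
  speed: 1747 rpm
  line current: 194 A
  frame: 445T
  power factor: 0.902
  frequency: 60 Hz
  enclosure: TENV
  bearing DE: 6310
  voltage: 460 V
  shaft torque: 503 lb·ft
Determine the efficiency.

τ = 503 lb·ft × 1.356 = 682.1 N·m
ω = 2π × 1747/60 = 182.9 rad/s; P_out = τω = 682.1 × 182.9 = 124756 W
P_in = √3·V_L·I_L·cosφ = 1.732 × 460 × 194 × 0.902 = 139416 W
η = P_out / P_in = 124756 / 139416 = 0.895 = 89.5%

89.5 %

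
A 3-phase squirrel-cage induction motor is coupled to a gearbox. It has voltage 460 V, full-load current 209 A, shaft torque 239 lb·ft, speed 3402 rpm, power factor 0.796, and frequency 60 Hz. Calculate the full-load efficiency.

87.1 %

τ = 239 lb·ft × 1.356 = 324.1 N·m
ω = 2π × 3402/60 = 356.3 rad/s; P_out = τω = 324.1 × 356.3 = 115477 W
P_in = √3·V_L·I_L·cosφ = 1.732 × 460 × 209 × 0.796 = 132546 W
η = P_out / P_in = 115477 / 132546 = 0.871 = 87.1%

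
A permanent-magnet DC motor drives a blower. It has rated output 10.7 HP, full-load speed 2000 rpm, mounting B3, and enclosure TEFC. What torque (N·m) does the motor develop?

P_out = 10.7 × 746 = 7982 W
ω = 2π × 2000/60 = 209.4 rad/s
τ = P_out/ω = 7982/209.4 = 38.1 N·m

38.1 N·m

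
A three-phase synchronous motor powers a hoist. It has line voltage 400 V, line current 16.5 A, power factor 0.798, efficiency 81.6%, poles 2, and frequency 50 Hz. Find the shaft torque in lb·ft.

17.5 lb·ft

P_in = √3·V·I·cosφ = 1.732 × 400 × 16.5 × 0.798 = 9122 W
P_out = η·P_in = 0.816 × 9122 = 7444 W
n = n_s = 120×50/2 = 3000 rpm (synchronous)
ω = 2π×3000/60 = 314.2 rad/s
τ = P_out/ω = 7444/314.2 = 23.69 N·m
In lb·ft: 23.69/1.356 = 17.5 lb·ft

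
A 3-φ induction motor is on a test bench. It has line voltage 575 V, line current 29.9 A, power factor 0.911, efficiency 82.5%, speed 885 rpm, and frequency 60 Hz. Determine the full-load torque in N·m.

P_in = √3·V·I·cosφ = 1.732 × 575 × 29.9 × 0.911 = 27127 W
P_out = η·P_in = 0.825 × 27127 = 22380 W
n = 885 rpm
ω = 2π×885/60 = 92.68 rad/s
τ = P_out/ω = 22380/92.68 = 241 N·m

241 N·m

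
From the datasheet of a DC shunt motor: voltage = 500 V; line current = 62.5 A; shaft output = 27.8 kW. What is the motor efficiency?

89.0 %

P_out = 27.8 kW = 27800 W
P_in = V·I = 500 × 62.5 = 31250 W
η = P_out / P_in = 27800 / 31250 = 0.890 = 89.0%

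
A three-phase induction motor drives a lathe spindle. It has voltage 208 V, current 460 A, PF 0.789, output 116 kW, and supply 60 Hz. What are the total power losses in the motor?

P_in = √3·V·I·cosφ = 1.732×208×460×0.789 = 130751 W
P_out = 116000 W
Losses = P_in − P_out = 130751 − 116000 = 14751 W

14.8 kW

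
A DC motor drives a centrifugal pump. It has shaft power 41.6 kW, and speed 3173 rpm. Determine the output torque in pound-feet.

ω = 2π × 3173/60 = 332.3 rad/s
τ = P/ω = 41600/332.3 = 125.2 N·m
In lb·ft: 125.2/1.356 = 92.3 lb·ft

92.3 lb·ft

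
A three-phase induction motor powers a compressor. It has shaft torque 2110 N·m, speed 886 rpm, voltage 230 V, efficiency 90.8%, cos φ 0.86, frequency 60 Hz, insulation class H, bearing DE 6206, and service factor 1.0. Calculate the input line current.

ω = 2π×886/60 = 92.78 rad/s; P_out = τω = 2110 × 92.78 = 195766 W
P_in = P_out / η = 195766 / 0.908 = 215601 W
I_L = P_in / (√3·V_L·cosφ) = 215601 / (1.732 × 230 × 0.86) = 629 A

629 A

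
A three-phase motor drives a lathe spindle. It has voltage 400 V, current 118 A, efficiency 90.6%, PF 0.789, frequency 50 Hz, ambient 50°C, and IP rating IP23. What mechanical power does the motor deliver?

58.4 kW

P_in = √3·V·I·cosφ = 1.732 × 400 × 118 × 0.789 = 64501 W
P_out = η·P_in = 0.906 × 64501 = 58438 W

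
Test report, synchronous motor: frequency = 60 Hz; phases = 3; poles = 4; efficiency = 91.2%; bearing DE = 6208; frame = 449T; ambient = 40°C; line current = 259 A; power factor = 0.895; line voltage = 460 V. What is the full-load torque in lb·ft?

659 lb·ft

P_in = √3·V·I·cosφ = 1.732 × 460 × 259 × 0.895 = 184684 W
P_out = η·P_in = 0.912 × 184684 = 168432 W
n = n_s = 120×60/4 = 1800 rpm (synchronous)
ω = 2π×1800/60 = 188.5 rad/s
τ = P_out/ω = 168432/188.5 = 893.5 N·m
In lb·ft: 893.5/1.356 = 659 lb·ft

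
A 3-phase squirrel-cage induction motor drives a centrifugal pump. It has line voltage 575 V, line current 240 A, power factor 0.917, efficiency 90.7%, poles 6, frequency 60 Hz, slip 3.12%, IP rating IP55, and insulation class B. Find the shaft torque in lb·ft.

1200 lb·ft

P_in = √3·V·I·cosφ = 1.732 × 575 × 240 × 0.917 = 219178 W
P_out = η·P_in = 0.907 × 219178 = 198794 W
n_s = 120×60/6 = 1200 rpm; n = 1200×(1−0.0312) = 1163 rpm
ω = 2π×1163/60 = 121.8 rad/s
τ = P_out/ω = 198794/121.8 = 1632 N·m
In lb·ft: 1632/1.356 = 1200 lb·ft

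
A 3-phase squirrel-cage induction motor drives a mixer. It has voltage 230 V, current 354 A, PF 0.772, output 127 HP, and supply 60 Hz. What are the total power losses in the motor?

P_in = √3·V·I·cosφ = 1.732×230×354×0.772 = 108867 W
P_out = 127×746 = 94742 W
Losses = P_in − P_out = 108867 − 94742 = 14125 W

14.1 kW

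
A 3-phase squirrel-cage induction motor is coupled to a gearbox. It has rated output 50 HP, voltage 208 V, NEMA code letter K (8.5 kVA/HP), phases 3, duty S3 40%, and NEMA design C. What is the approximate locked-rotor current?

S_LR = 8.5 × 50 = 425 kVA
I_LR = S_LR/(√3·V_L) = 425000/(1.732×208) = 1180 A

1180 A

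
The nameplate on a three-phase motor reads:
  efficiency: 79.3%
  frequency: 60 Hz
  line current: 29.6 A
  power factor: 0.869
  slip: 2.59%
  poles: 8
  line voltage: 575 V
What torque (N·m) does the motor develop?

221 N·m

P_in = √3·V·I·cosφ = 1.732 × 575 × 29.6 × 0.869 = 25617 W
P_out = η·P_in = 0.793 × 25617 = 20314 W
n_s = 120×60/8 = 900 rpm; n = 900×(1−0.0259) = 877 rpm
ω = 2π×877/60 = 91.84 rad/s
τ = P_out/ω = 20314/91.84 = 221 N·m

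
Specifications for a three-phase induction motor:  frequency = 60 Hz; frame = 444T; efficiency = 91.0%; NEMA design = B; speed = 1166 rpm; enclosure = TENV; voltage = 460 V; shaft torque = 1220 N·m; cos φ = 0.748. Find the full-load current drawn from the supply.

ω = 2π×1166/60 = 122.1 rad/s; P_out = τω = 1220 × 122.1 = 148962 W
P_in = P_out / η = 148962 / 0.910 = 163695 W
I_L = P_in / (√3·V_L·cosφ) = 163695 / (1.732 × 460 × 0.748) = 275 A

275 A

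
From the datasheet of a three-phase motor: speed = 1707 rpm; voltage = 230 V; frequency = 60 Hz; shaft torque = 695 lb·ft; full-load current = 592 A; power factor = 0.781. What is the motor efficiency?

91.5 %

τ = 695 lb·ft × 1.356 = 942.4 N·m
ω = 2π × 1707/60 = 178.8 rad/s; P_out = τω = 942.4 × 178.8 = 168501 W
P_in = √3·V_L·I_L·cosφ = 1.732 × 230 × 592 × 0.781 = 184183 W
η = P_out / P_in = 168501 / 184183 = 0.915 = 91.5%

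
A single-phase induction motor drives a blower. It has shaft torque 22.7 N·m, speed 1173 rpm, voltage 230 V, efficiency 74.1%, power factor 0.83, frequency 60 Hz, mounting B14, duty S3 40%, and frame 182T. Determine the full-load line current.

19.7 A

ω = 2π×1173/60 = 122.8 rad/s; P_out = τω = 22.7 × 122.8 = 2788 W
P_in = P_out / η = 2788 / 0.741 = 3762 W
I = P_in / (V·cosφ) = 3762 / (230 × 0.83) = 19.7 A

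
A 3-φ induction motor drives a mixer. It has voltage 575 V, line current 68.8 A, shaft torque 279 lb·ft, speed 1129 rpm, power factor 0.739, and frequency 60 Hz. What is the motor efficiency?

τ = 279 lb·ft × 1.356 = 378.3 N·m
ω = 2π × 1129/60 = 118.2 rad/s; P_out = τω = 378.3 × 118.2 = 44715 W
P_in = √3·V_L·I_L·cosφ = 1.732 × 575 × 68.8 × 0.739 = 50635 W
η = P_out / P_in = 44715 / 50635 = 0.883 = 88.3%

88.3 %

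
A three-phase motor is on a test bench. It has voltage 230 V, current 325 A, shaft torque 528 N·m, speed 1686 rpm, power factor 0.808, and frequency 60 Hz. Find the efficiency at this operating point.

89.1 %

ω = 2π × 1686/60 = 176.6 rad/s; P_out = τω = 528 × 176.6 = 93245 W
P_in = √3·V_L·I_L·cosφ = 1.732 × 230 × 325 × 0.808 = 104609 W
η = P_out / P_in = 93245 / 104609 = 0.891 = 89.1%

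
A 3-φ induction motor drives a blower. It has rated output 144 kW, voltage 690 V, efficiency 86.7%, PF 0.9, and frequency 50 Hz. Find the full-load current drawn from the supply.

P_out = 144 kW = 144000 W
P_in = P_out / η = 144000 / 0.867 = 166090 W
I_L = P_in / (√3·V_L·cosφ) = 166090 / (1.732 × 690 × 0.9) = 154 A

154 A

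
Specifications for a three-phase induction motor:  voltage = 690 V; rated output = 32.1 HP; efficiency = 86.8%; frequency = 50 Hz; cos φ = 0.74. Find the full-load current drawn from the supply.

P_out = 32.1 × 746 = 23947 W
P_in = P_out / η = 23947 / 0.868 = 27589 W
I_L = P_in / (√3·V_L·cosφ) = 27589 / (1.732 × 690 × 0.74) = 31.2 A

31.2 A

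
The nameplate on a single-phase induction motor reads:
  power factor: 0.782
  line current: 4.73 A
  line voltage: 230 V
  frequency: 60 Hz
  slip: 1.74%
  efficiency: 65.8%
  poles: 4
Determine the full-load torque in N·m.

P_in = V·I·cosφ = 230 × 4.73 × 0.782 = 851 W
P_out = η·P_in = 0.658 × 851 = 560 W
n_s = 120×60/4 = 1800 rpm; n = 1800×(1−0.0174) = 1769 rpm
ω = 2π×1769/60 = 185.2 rad/s
τ = P_out/ω = 560/185.2 = 3.02 N·m

3.02 N·m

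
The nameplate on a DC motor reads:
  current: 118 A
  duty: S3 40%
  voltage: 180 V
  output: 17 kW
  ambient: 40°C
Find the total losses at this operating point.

P_in = V·I = 180×118 = 21240 W
P_out = 17000 W
Losses = P_in − P_out = 21240 − 17000 = 4240 W

4240 W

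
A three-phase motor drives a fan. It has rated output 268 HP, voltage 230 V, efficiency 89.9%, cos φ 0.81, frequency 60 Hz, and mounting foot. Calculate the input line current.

P_out = 268 × 746 = 199928 W
P_in = P_out / η = 199928 / 0.899 = 222389 W
I_L = P_in / (√3·V_L·cosφ) = 222389 / (1.732 × 230 × 0.81) = 689 A

689 A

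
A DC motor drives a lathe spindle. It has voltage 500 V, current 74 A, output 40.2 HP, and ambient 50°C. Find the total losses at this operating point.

P_in = V·I = 500×74 = 37000 W
P_out = 40.2×746 = 29989 W
Losses = P_in − P_out = 37000 − 29989 = 7011 W

7.01 kW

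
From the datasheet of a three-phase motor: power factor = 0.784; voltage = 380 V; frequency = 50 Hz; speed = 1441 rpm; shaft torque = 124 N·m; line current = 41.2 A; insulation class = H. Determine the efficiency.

88.0 %

ω = 2π × 1441/60 = 150.9 rad/s; P_out = τω = 124 × 150.9 = 18712 W
P_in = √3·V_L·I_L·cosφ = 1.732 × 380 × 41.2 × 0.784 = 21259 W
η = P_out / P_in = 18712 / 21259 = 0.880 = 88.0%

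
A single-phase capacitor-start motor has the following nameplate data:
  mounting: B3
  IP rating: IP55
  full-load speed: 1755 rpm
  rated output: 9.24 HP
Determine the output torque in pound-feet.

P_out = 9.24 × 746 = 6893 W
ω = 2π × 1755/60 = 183.8 rad/s
τ = P_out/ω = 6893/183.8 = 37.5 N·m
In lb·ft: 37.5/1.356 = 27.7 lb·ft

27.7 lb·ft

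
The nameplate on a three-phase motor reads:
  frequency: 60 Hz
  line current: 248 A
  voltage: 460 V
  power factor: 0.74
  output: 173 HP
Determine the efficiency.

88.3 %

P_out = 173 × 746 = 129058 W
P_in = √3·V_L·I_L·cosφ = 1.732 × 460 × 248 × 0.74 = 146214 W
η = P_out / P_in = 129058 / 146214 = 0.883 = 88.3%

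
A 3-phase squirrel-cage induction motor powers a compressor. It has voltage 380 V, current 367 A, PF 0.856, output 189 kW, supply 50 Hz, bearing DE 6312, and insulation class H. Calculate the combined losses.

P_in = √3·V·I·cosφ = 1.732×380×367×0.856 = 206762 W
P_out = 189000 W
Losses = P_in − P_out = 206762 − 189000 = 17762 W

17800 W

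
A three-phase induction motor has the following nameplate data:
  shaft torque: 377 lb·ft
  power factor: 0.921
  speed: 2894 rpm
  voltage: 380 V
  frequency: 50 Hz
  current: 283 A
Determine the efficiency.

90.3 %

τ = 377 lb·ft × 1.356 = 511.2 N·m
ω = 2π × 2894/60 = 303.1 rad/s; P_out = τω = 511.2 × 303.1 = 154945 W
P_in = √3·V_L·I_L·cosφ = 1.732 × 380 × 283 × 0.921 = 171545 W
η = P_out / P_in = 154945 / 171545 = 0.903 = 90.3%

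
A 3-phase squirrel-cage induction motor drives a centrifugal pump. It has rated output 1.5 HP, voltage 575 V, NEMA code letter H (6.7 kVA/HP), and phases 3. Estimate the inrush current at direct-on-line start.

S_LR = 6.7 × 1.5 = 10.05 kVA
I_LR = S_LR/(√3·V_L) = 10050/(1.732×575) = 10.1 A

10.1 A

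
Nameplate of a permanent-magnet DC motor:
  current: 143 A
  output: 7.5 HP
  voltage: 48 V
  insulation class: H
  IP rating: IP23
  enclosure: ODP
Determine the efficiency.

81.5 %

P_out = 7.5 × 746 = 5595 W
P_in = V·I = 48 × 143 = 6864 W
η = P_out / P_in = 5595 / 6864 = 0.815 = 81.5%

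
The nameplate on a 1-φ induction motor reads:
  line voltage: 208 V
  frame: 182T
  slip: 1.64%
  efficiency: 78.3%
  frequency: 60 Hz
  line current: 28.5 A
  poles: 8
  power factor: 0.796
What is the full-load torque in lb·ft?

P_in = V·I·cosφ = 208 × 28.5 × 0.796 = 4719 W
P_out = η·P_in = 0.783 × 4719 = 3695 W
n_s = 120×60/8 = 900 rpm; n = 900×(1−0.0164) = 885 rpm
ω = 2π×885/60 = 92.68 rad/s
τ = P_out/ω = 3695/92.68 = 39.87 N·m
In lb·ft: 39.87/1.356 = 29.4 lb·ft

29.4 lb·ft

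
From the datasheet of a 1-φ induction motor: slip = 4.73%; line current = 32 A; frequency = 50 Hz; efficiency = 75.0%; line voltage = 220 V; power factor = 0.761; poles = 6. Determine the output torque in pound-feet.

29.7 lb·ft

P_in = V·I·cosφ = 220 × 32 × 0.761 = 5357 W
P_out = η·P_in = 0.75 × 5357 = 4018 W
n_s = 120×50/6 = 1000 rpm; n = 1000×(1−0.0473) = 953 rpm
ω = 2π×953/60 = 99.8 rad/s
τ = P_out/ω = 4018/99.8 = 40.26 N·m
In lb·ft: 40.26/1.356 = 29.7 lb·ft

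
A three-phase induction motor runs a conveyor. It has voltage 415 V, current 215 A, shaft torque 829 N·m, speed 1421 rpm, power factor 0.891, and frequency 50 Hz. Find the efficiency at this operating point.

89.6 %

ω = 2π × 1421/60 = 148.8 rad/s; P_out = τω = 829 × 148.8 = 123355 W
P_in = √3·V_L·I_L·cosφ = 1.732 × 415 × 215 × 0.891 = 137693 W
η = P_out / P_in = 123355 / 137693 = 0.896 = 89.6%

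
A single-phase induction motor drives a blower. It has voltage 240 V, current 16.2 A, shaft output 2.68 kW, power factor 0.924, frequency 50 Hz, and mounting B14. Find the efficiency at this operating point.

P_out = 2.68 kW = 2680 W
P_in = V·I·cosφ = 240 × 16.2 × 0.924 = 3593 W
η = P_out / P_in = 2680 / 3593 = 0.746 = 74.6%

74.6 %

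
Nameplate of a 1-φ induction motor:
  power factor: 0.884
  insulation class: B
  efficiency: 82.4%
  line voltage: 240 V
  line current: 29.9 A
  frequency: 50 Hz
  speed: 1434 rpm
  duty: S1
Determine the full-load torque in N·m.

34.8 N·m

P_in = V·I·cosφ = 240 × 29.9 × 0.884 = 6344 W
P_out = η·P_in = 0.824 × 6344 = 5227 W
n = 1434 rpm
ω = 2π×1434/60 = 150.2 rad/s
τ = P_out/ω = 5227/150.2 = 34.8 N·m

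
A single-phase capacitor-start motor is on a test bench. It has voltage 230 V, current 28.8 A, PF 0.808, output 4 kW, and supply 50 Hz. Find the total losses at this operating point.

P_in = V·I·cosφ = 230×28.8×0.808 = 5352 W
P_out = 4000 W
Losses = P_in − P_out = 5352 − 4000 = 1352 W

1350 W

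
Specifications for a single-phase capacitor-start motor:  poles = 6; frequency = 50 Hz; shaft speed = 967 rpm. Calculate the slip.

n_s = 120f/p = 120×50/6 = 1000 rpm
s = (n_s − n)/n_s = (1000 − 967)/1000 = 0.0330

3.30 %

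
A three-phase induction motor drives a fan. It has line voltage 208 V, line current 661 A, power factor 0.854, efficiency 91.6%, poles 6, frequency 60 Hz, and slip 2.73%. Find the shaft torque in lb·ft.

1120 lb·ft

P_in = √3·V·I·cosφ = 1.732 × 208 × 661 × 0.854 = 203362 W
P_out = η·P_in = 0.916 × 203362 = 186280 W
n_s = 120×60/6 = 1200 rpm; n = 1200×(1−0.0273) = 1167 rpm
ω = 2π×1167/60 = 122.2 rad/s
τ = P_out/ω = 186280/122.2 = 1524 N·m
In lb·ft: 1524/1.356 = 1120 lb·ft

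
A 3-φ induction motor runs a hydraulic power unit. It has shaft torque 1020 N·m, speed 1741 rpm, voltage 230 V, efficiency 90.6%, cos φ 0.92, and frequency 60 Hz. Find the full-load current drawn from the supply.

560 A

ω = 2π×1741/60 = 182.3 rad/s; P_out = τω = 1020 × 182.3 = 185946 W
P_in = P_out / η = 185946 / 0.906 = 205238 W
I_L = P_in / (√3·V_L·cosφ) = 205238 / (1.732 × 230 × 0.92) = 560 A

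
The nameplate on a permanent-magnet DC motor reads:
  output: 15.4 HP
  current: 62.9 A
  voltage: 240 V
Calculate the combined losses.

3.61 kW

P_in = V·I = 240×62.9 = 15096 W
P_out = 15.4×746 = 11488 W
Losses = P_in − P_out = 15096 − 11488 = 3608 W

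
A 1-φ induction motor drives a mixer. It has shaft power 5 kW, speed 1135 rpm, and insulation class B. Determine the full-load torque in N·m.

ω = 2π × 1135/60 = 118.9 rad/s
τ = P/ω = 5000/118.9 = 42.1 N·m

42.1 N·m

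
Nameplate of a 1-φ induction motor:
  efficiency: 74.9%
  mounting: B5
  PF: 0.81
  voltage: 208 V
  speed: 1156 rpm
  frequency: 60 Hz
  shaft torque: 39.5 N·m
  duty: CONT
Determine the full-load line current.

ω = 2π×1156/60 = 121.1 rad/s; P_out = τω = 39.5 × 121.1 = 4783 W
P_in = P_out / η = 4783 / 0.749 = 6386 W
I = P_in / (V·cosφ) = 6386 / (208 × 0.81) = 37.9 A

37.9 A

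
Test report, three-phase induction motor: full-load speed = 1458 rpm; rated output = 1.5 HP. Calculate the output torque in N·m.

P_out = 1.5 × 746 = 1119 W
ω = 2π × 1458/60 = 152.7 rad/s
τ = P_out/ω = 1119/152.7 = 7.33 N·m

7.33 N·m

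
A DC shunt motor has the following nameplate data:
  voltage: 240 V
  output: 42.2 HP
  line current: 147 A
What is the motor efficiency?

P_out = 42.2 × 746 = 31481 W
P_in = V·I = 240 × 147 = 35280 W
η = P_out / P_in = 31481 / 35280 = 0.892 = 89.2%

89.2 %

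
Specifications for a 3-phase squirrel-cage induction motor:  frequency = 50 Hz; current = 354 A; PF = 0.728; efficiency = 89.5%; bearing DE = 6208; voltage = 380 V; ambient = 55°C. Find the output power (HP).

P_in = √3·V·I·cosφ = 1.732 × 380 × 354 × 0.728 = 169616 W
P_out = η·P_in = 0.895 × 169616 = 151806 W
= 151806/746 = 203 HP

203 HP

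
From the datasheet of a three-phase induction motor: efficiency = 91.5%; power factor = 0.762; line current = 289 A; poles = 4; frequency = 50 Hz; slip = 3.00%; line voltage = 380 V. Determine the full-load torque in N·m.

870 N·m

P_in = √3·V·I·cosφ = 1.732 × 380 × 289 × 0.762 = 144939 W
P_out = η·P_in = 0.915 × 144939 = 132619 W
n_s = 120×50/4 = 1500 rpm; n = 1500×(1−0.03) = 1455 rpm
ω = 2π×1455/60 = 152.4 rad/s
τ = P_out/ω = 132619/152.4 = 870 N·m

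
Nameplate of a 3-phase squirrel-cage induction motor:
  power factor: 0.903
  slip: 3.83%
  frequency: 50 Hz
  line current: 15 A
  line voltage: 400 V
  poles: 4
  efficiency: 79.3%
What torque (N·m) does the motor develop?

P_in = √3·V·I·cosφ = 1.732 × 400 × 15 × 0.903 = 9384 W
P_out = η·P_in = 0.793 × 9384 = 7442 W
n_s = 120×50/4 = 1500 rpm; n = 1500×(1−0.0383) = 1443 rpm
ω = 2π×1443/60 = 151.1 rad/s
τ = P_out/ω = 7442/151.1 = 49.3 N·m

49.3 N·m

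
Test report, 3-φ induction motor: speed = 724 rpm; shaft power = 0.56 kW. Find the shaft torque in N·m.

ω = 2π × 724/60 = 75.82 rad/s
τ = P/ω = 560/75.82 = 7.39 N·m

7.39 N·m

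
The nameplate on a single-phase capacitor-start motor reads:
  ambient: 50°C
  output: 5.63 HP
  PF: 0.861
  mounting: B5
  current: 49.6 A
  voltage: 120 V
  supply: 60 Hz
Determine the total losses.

925 W

P_in = V·I·cosφ = 120×49.6×0.861 = 5125 W
P_out = 5.63×746 = 4200 W
Losses = P_in − P_out = 5125 − 4200 = 925 W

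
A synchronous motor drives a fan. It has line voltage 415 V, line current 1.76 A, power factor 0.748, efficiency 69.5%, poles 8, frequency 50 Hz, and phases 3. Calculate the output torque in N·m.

P_in = √3·V·I·cosφ = 1.732 × 415 × 1.76 × 0.748 = 946 W
P_out = η·P_in = 0.695 × 946 = 657 W
n = n_s = 120×50/8 = 750 rpm (synchronous)
ω = 2π×750/60 = 78.54 rad/s
τ = P_out/ω = 657/78.54 = 8.37 N·m

8.37 N·m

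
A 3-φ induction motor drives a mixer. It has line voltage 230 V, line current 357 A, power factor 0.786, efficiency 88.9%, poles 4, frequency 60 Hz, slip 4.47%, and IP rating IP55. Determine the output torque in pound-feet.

P_in = √3·V·I·cosφ = 1.732 × 230 × 357 × 0.786 = 111781 W
P_out = η·P_in = 0.889 × 111781 = 99373 W
n_s = 120×60/4 = 1800 rpm; n = 1800×(1−0.0447) = 1720 rpm
ω = 2π×1720/60 = 180.1 rad/s
τ = P_out/ω = 99373/180.1 = 551.8 N·m
In lb·ft: 551.8/1.356 = 407 lb·ft

407 lb·ft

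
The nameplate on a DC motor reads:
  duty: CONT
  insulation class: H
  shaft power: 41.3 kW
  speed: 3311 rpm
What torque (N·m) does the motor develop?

119 N·m

ω = 2π × 3311/60 = 346.7 rad/s
τ = P/ω = 41300/346.7 = 119 N·m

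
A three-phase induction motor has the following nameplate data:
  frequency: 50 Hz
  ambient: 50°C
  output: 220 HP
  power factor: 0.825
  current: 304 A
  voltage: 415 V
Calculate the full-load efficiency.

P_out = 220 × 746 = 164120 W
P_in = √3·V_L·I_L·cosφ = 1.732 × 415 × 304 × 0.825 = 180270 W
η = P_out / P_in = 164120 / 180270 = 0.910 = 91.0%

91.0 %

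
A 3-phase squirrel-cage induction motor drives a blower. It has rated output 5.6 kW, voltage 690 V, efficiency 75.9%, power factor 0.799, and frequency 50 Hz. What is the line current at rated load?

7.73 A

P_out = 5.6 kW = 5600 W
P_in = P_out / η = 5600 / 0.759 = 7378 W
I_L = P_in / (√3·V_L·cosφ) = 7378 / (1.732 × 690 × 0.799) = 7.73 A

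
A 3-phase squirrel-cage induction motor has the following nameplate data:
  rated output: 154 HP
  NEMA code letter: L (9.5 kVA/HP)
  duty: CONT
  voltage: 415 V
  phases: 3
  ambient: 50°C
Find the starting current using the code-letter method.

S_LR = 9.5 × 154 = 1463 kVA
I_LR = S_LR/(√3·V_L) = 1463000/(1.732×415) = 2040 A

2040 A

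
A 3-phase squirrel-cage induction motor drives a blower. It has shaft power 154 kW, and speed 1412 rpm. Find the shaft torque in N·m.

1040 N·m

ω = 2π × 1412/60 = 147.9 rad/s
τ = P/ω = 154000/147.9 = 1040 N·m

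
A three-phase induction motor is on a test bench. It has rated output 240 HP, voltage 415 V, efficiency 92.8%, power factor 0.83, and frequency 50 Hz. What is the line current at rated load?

P_out = 240 × 746 = 179040 W
P_in = P_out / η = 179040 / 0.928 = 192931 W
I_L = P_in / (√3·V_L·cosφ) = 192931 / (1.732 × 415 × 0.83) = 323 A

323 A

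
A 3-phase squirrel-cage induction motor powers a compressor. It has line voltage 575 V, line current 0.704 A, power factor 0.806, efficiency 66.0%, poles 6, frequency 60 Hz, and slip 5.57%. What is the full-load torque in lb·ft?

P_in = √3·V·I·cosφ = 1.732 × 575 × 0.704 × 0.806 = 565 W
P_out = η·P_in = 0.66 × 565 = 373 W
n_s = 120×60/6 = 1200 rpm; n = 1200×(1−0.0557) = 1133 rpm
ω = 2π×1133/60 = 118.6 rad/s
τ = P_out/ω = 373/118.6 = 3.145 N·m
In lb·ft: 3.145/1.356 = 2.32 lb·ft

2.32 lb·ft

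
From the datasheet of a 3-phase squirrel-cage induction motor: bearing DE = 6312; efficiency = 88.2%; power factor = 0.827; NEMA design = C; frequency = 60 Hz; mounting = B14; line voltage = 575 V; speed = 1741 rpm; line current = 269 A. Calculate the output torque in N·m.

P_in = √3·V·I·cosφ = 1.732 × 575 × 269 × 0.827 = 221551 W
P_out = η·P_in = 0.882 × 221551 = 195408 W
n = 1741 rpm
ω = 2π×1741/60 = 182.3 rad/s
τ = P_out/ω = 195408/182.3 = 1070 N·m

1070 N·m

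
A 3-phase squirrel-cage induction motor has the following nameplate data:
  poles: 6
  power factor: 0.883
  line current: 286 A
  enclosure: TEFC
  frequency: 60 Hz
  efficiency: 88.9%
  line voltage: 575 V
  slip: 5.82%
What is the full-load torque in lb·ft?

P_in = √3·V·I·cosφ = 1.732 × 575 × 286 × 0.883 = 251503 W
P_out = η·P_in = 0.889 × 251503 = 223586 W
n_s = 120×60/6 = 1200 rpm; n = 1200×(1−0.0582) = 1130 rpm
ω = 2π×1130/60 = 118.3 rad/s
τ = P_out/ω = 223586/118.3 = 1890 N·m
In lb·ft: 1890/1.356 = 1390 lb·ft

1390 lb·ft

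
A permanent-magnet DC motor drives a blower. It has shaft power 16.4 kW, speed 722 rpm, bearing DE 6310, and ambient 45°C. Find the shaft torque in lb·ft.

160 lb·ft

ω = 2π × 722/60 = 75.61 rad/s
τ = P/ω = 16400/75.61 = 216.9 N·m
In lb·ft: 216.9/1.356 = 160 lb·ft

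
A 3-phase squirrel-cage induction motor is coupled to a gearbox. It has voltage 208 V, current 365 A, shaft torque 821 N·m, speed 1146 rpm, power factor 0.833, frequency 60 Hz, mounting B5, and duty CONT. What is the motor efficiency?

89.9 %

ω = 2π × 1146/60 = 120 rad/s; P_out = τω = 821 × 120 = 98520 W
P_in = √3·V_L·I_L·cosφ = 1.732 × 208 × 365 × 0.833 = 109534 W
η = P_out / P_in = 98520 / 109534 = 0.899 = 89.9%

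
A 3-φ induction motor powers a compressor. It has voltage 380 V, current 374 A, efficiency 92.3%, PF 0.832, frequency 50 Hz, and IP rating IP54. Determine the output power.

189 kW

P_in = √3·V·I·cosφ = 1.732 × 380 × 374 × 0.832 = 204798 W
P_out = η·P_in = 0.923 × 204798 = 189029 W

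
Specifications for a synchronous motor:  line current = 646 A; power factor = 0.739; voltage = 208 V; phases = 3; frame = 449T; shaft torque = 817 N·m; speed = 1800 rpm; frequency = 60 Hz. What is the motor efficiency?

89.5 %

ω = 2π × 1800/60 = 188.5 rad/s; P_out = τω = 817 × 188.5 = 154005 W
P_in = √3·V_L·I_L·cosφ = 1.732 × 208 × 646 × 0.739 = 171984 W
η = P_out / P_in = 154005 / 171984 = 0.895 = 89.5%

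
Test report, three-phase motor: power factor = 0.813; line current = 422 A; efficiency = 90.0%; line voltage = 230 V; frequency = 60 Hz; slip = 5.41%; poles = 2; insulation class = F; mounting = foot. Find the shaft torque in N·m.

345 N·m

P_in = √3·V·I·cosφ = 1.732 × 230 × 422 × 0.813 = 136672 W
P_out = η·P_in = 0.9 × 136672 = 123005 W
n_s = 120×60/2 = 3600 rpm; n = 3600×(1−0.0541) = 3405 rpm
ω = 2π×3405/60 = 356.6 rad/s
τ = P_out/ω = 123005/356.6 = 345 N·m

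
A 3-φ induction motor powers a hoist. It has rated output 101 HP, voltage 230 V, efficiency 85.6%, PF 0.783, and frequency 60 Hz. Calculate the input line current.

282 A

P_out = 101 × 746 = 75346 W
P_in = P_out / η = 75346 / 0.856 = 88021 W
I_L = P_in / (√3·V_L·cosφ) = 88021 / (1.732 × 230 × 0.783) = 282 A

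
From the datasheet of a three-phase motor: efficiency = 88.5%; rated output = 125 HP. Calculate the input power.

105 kW

P_out = 125 × 746 = 93250 W
P_in = P_out/η = 93250/0.885 = 105367 W = 105 kW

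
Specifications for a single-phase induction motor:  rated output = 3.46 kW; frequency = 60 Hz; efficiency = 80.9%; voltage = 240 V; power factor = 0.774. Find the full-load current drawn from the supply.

P_out = 3.46 kW = 3460 W
P_in = P_out / η = 3460 / 0.809 = 4277 W
I = P_in / (V·cosφ) = 4277 / (240 × 0.774) = 23 A

23 A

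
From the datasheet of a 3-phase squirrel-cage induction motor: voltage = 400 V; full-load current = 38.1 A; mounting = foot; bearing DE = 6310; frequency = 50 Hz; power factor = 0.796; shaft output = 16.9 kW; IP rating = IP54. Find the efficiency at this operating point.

80.4 %

P_out = 16.9 kW = 16900 W
P_in = √3·V_L·I_L·cosφ = 1.732 × 400 × 38.1 × 0.796 = 21011 W
η = P_out / P_in = 16900 / 21011 = 0.804 = 80.4%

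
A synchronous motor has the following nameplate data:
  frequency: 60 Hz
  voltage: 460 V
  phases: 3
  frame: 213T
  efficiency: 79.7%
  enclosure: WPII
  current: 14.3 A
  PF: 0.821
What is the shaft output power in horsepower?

P_in = √3·V·I·cosφ = 1.732 × 460 × 14.3 × 0.821 = 9354 W
P_out = η·P_in = 0.797 × 9354 = 7455 W
= 7455/746 = 9.99 HP

9.99 HP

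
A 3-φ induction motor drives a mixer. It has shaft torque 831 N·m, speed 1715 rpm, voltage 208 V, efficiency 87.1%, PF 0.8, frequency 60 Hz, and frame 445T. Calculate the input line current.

ω = 2π×1715/60 = 179.6 rad/s; P_out = τω = 831 × 179.6 = 149248 W
P_in = P_out / η = 149248 / 0.871 = 171352 W
I_L = P_in / (√3·V_L·cosφ) = 171352 / (1.732 × 208 × 0.8) = 595 A

595 A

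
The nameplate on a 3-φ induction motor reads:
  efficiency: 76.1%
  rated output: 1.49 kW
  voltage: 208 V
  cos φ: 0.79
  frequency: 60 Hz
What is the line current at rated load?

P_out = 1.49 kW = 1490 W
P_in = P_out / η = 1490 / 0.761 = 1958 W
I_L = P_in / (√3·V_L·cosφ) = 1958 / (1.732 × 208 × 0.79) = 6.88 A

6.88 A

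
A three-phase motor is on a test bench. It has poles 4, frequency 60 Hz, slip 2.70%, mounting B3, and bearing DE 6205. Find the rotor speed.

1751 rpm

n_s = 120f/p = 120×60/4 = 1800 rpm
n = n_s(1 − s) = 1800 × (1 − 0.027) = 1751 rpm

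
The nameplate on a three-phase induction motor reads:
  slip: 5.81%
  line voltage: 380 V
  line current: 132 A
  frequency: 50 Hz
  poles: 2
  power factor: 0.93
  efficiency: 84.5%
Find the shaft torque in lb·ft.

P_in = √3·V·I·cosφ = 1.732 × 380 × 132 × 0.93 = 80796 W
P_out = η·P_in = 0.845 × 80796 = 68273 W
n_s = 120×50/2 = 3000 rpm; n = 3000×(1−0.0581) = 2826 rpm
ω = 2π×2826/60 = 295.9 rad/s
τ = P_out/ω = 68273/295.9 = 230.7 N·m
In lb·ft: 230.7/1.356 = 170 lb·ft

170 lb·ft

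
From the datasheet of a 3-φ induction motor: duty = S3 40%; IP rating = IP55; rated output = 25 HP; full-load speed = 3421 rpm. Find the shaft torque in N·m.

52.1 N·m

P_out = 25 × 746 = 18650 W
ω = 2π × 3421/60 = 358.2 rad/s
τ = P_out/ω = 18650/358.2 = 52.1 N·m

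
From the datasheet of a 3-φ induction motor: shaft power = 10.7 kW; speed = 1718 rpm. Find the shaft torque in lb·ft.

43.9 lb·ft

ω = 2π × 1718/60 = 179.9 rad/s
τ = P/ω = 10700/179.9 = 59.48 N·m
In lb·ft: 59.48/1.356 = 43.9 lb·ft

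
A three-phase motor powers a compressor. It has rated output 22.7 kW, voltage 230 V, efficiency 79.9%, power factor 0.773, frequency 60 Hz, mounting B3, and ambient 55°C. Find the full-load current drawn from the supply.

P_out = 22.7 kW = 22700 W
P_in = P_out / η = 22700 / 0.799 = 28411 W
I_L = P_in / (√3·V_L·cosφ) = 28411 / (1.732 × 230 × 0.773) = 92.3 A

92.3 A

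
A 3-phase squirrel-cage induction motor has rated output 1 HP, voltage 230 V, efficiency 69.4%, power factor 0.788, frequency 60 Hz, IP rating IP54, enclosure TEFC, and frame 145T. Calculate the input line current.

3.42 A

P_out = 1 × 746 = 746 W
P_in = P_out / η = 746 / 0.694 = 1075 W
I_L = P_in / (√3·V_L·cosφ) = 1075 / (1.732 × 230 × 0.788) = 3.42 A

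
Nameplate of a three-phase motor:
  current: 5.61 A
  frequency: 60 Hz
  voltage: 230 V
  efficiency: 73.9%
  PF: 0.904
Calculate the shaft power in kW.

P_in = √3·V·I·cosφ = 1.732 × 230 × 5.61 × 0.904 = 2020 W
P_out = η·P_in = 0.739 × 2020 = 1493 W

1.49 kW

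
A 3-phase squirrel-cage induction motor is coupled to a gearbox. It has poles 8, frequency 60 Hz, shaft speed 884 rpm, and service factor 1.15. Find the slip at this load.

1.78 %

n_s = 120f/p = 120×60/8 = 900 rpm
s = (n_s − n)/n_s = (900 − 884)/900 = 0.0178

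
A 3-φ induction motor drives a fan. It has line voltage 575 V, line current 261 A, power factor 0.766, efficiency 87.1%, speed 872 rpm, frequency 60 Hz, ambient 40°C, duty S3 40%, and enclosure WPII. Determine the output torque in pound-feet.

P_in = √3·V·I·cosφ = 1.732 × 575 × 261 × 0.766 = 199106 W
P_out = η·P_in = 0.871 × 199106 = 173421 W
n = 872 rpm
ω = 2π×872/60 = 91.32 rad/s
τ = P_out/ω = 173421/91.32 = 1899 N·m
In lb·ft: 1899/1.356 = 1400 lb·ft

1400 lb·ft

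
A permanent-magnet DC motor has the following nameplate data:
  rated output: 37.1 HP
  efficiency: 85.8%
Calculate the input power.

32.3 kW

P_out = 37.1 × 746 = 27677 W
P_in = P_out/η = 27677/0.858 = 32258 W = 32.3 kW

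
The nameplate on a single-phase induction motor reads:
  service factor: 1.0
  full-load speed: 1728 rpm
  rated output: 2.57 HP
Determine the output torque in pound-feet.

7.81 lb·ft

P_out = 2.57 × 746 = 1917 W
ω = 2π × 1728/60 = 181 rad/s
τ = P_out/ω = 1917/181 = 10.59 N·m
In lb·ft: 10.59/1.356 = 7.81 lb·ft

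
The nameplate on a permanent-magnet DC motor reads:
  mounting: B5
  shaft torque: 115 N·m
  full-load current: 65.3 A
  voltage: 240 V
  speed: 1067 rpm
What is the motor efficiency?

ω = 2π × 1067/60 = 111.7 rad/s; P_out = τω = 115 × 111.7 = 12846 W
P_in = V·I = 240 × 65.3 = 15672 W
η = P_out / P_in = 12846 / 15672 = 0.820 = 82.0%

82.0 %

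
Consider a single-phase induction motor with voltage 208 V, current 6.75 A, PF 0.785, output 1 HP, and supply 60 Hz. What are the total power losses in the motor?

356 W

P_in = V·I·cosφ = 208×6.75×0.785 = 1102 W
P_out = 1×746 = 746 W
Losses = P_in − P_out = 1102 − 746 = 356 W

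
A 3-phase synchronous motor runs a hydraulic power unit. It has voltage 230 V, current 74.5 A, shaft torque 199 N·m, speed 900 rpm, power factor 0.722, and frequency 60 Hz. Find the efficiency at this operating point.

ω = 2π × 900/60 = 94.25 rad/s; P_out = τω = 199 × 94.25 = 18756 W
P_in = √3·V_L·I_L·cosφ = 1.732 × 230 × 74.5 × 0.722 = 21427 W
η = P_out / P_in = 18756 / 21427 = 0.875 = 87.5%

87.5 %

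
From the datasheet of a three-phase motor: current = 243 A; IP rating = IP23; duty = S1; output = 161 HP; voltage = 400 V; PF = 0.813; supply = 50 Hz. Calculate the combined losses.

P_in = √3·V·I·cosφ = 1.732×400×243×0.813 = 136869 W
P_out = 161×746 = 120106 W
Losses = P_in − P_out = 136869 − 120106 = 16763 W

16.8 kW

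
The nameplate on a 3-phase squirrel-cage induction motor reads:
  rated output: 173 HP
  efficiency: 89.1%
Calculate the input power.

145 kW

P_out = 173 × 746 = 129058 W
P_in = P_out/η = 129058/0.891 = 144846 W = 145 kW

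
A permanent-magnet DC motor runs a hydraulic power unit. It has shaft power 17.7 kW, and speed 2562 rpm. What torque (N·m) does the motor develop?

ω = 2π × 2562/60 = 268.3 rad/s
τ = P/ω = 17700/268.3 = 66 N·m

66 N·m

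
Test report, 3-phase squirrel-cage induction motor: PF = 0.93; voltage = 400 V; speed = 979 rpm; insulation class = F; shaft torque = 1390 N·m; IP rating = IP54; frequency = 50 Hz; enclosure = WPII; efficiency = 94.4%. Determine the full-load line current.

ω = 2π×979/60 = 102.5 rad/s; P_out = τω = 1390 × 102.5 = 142475 W
P_in = P_out / η = 142475 / 0.944 = 150927 W
I_L = P_in / (√3·V_L·cosφ) = 150927 / (1.732 × 400 × 0.93) = 234 A

234 A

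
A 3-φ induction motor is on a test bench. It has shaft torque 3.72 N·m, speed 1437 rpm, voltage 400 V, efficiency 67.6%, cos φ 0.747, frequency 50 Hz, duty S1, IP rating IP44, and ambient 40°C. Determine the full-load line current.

1.6 A

ω = 2π×1437/60 = 150.5 rad/s; P_out = τω = 3.72 × 150.5 = 560 W
P_in = P_out / η = 560 / 0.676 = 828 W
I_L = P_in / (√3·V_L·cosφ) = 828 / (1.732 × 400 × 0.747) = 1.6 A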